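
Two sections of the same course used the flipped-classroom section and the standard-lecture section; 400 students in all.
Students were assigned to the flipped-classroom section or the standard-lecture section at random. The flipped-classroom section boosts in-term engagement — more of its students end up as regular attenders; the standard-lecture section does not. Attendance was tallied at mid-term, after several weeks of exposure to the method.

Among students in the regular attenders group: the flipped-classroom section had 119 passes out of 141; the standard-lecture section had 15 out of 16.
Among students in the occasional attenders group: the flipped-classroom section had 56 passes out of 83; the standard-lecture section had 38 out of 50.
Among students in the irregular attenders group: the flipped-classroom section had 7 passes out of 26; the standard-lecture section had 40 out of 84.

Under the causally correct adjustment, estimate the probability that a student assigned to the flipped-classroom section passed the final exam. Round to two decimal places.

0.73

The stratified and pooled comparisons disagree (the standard-lecture section wins within each mid-term attendance; the flipped-classroom section wins overall), so the answer turns on the causal role of mid-term attendance.
Stratifying would compare teaching methods among students the teaching methods themselves sorted into mid-term attendance groups — a form of selection on an intermediate. The unconditioned pooled rates give the total causal effect.
So P(outcome | do(the flipped-classroom section)) is just the pooled rate for the flipped-classroom section: 182/250 = 0.728.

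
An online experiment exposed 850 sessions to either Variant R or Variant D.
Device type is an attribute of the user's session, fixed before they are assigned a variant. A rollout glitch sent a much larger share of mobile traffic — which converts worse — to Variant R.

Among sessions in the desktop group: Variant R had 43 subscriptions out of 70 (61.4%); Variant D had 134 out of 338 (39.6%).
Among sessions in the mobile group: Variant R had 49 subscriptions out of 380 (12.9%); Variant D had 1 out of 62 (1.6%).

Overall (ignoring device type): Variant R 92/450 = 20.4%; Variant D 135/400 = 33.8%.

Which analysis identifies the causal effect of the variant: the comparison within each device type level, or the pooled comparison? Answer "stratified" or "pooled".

Variant R is higher inside every device type stratum but Variant D is higher in aggregate. Whether to stratify depends on how device type relates to the variant.
Here device type is a common cause — it drives both which variant a case falls under and the outcome. The crude comparison mixes populations; the stratum-specific rates are the causally relevant ones.
Within each level — desktop: 61.4% vs 39.6%; mobile: 12.9% vs 1.6% — Variant R is higher every time.

stratified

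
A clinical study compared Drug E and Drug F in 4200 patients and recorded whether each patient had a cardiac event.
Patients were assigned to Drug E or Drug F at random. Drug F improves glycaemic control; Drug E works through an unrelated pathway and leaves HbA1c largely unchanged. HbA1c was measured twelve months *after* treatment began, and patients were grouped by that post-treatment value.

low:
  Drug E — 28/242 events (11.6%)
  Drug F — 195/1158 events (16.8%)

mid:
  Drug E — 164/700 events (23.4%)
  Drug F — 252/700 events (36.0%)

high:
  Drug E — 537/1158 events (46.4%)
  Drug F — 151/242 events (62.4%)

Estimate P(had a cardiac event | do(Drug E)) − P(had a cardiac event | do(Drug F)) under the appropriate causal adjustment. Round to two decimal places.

Within every HbA1c level Drug E has the lower rate, yet pooled Drug F does — Simpson's reversal.
HbA1c lies on the pathway drug → HbA1c → outcome, so adjusting for it blocks the indirect effect. For the total causal effect of drug, use the unadjusted pooled rates.
The causal difference is the pooled difference: 0.347 − 0.285 = +0.062.

+0.06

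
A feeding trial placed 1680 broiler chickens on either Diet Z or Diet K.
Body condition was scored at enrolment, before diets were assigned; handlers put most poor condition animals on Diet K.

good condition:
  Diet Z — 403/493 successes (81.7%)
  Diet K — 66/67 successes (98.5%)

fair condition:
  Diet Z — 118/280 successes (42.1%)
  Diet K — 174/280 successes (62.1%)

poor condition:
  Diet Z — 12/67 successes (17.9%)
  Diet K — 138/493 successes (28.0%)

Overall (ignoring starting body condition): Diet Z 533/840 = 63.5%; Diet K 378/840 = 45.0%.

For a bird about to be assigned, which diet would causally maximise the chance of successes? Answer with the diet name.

Diet K is higher inside every starting body condition stratum but Diet Z is higher in aggregate. Whether to stratify depends on how starting body condition relates to the diet.
Starting body condition is set before the diet has any effect — it is not caused by the diet — and it independently drives the outcome. That makes it a confounder, so the causal comparison is within starting body condition levels.
Within each level — good condition: 81.7% vs 98.5%; fair condition: 42.1% vs 62.1%; poor condition: 17.9% vs 28.0% — Diet K is higher every time.

Diet K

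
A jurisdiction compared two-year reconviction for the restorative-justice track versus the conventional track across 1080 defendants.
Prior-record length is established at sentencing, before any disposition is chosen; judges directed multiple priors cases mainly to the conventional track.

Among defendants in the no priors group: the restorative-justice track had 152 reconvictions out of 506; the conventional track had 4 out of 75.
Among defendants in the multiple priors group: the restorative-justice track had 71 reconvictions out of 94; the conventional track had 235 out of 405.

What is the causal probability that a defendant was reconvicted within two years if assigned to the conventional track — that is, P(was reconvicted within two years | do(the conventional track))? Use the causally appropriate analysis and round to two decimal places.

0.30

Prior-record length is set before the disposition has any effect — it is not caused by the disposition — and it independently drives the outcome. That makes it a confounder, so the causal comparison is within prior-record length levels.
Standardising the conventional track to the population prior-record length mix: 0.538·4/75 + 0.462·235/405 = 0.297.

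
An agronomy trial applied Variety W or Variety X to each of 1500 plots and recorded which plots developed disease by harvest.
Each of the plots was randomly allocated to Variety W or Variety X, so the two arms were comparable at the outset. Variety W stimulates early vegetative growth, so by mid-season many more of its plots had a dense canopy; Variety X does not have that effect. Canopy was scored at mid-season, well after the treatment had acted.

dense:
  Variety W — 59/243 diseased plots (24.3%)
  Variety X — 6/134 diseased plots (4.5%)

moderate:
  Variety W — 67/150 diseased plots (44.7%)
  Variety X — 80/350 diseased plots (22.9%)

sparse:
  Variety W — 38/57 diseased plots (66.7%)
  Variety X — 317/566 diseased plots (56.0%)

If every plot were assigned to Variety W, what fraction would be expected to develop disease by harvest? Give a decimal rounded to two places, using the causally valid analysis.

0.36

Mid-season canopy is recorded after the variety and is itself shifted by it — it sits on the causal path from variety to outcome. Conditioning on a mediator would strip out part of the effect we want; the pooled comparison gives the total causal effect.
So P(outcome | do(Variety W)) is just the pooled rate for Variety W: 164/450 = 0.364.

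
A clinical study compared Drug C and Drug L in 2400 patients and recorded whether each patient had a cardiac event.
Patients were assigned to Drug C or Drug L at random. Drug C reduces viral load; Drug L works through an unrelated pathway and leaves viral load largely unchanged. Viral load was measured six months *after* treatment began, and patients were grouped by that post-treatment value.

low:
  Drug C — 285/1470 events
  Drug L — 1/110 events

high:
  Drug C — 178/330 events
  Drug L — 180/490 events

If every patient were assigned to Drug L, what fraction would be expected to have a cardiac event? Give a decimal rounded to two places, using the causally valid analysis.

0.30

The viral load-specific comparison favours Drug L throughout, but the pooled figures favour Drug C. The question is whether to condition on viral load.
Because the drug influences viral load, viral load is a post-treatment mediator, not a confounder. Stratifying on it would bias the estimate; the causal effect is the crude pooled difference.
So P(outcome | do(Drug L)) is just the pooled rate for Drug L: 181/600 = 0.302.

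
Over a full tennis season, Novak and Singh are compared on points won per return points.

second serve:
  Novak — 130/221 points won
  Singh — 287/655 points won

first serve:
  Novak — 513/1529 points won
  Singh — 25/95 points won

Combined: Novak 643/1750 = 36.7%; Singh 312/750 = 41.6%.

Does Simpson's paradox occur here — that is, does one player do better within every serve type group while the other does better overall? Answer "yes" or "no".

yes

Within each serve type level (second serve 58.8% vs 43.8%; first serve 33.6% vs 26.3%), Novak has the higher rate every time. Pooled: 36.7% vs 41.6% — Singh has the higher rate overall. The two comparisons disagree.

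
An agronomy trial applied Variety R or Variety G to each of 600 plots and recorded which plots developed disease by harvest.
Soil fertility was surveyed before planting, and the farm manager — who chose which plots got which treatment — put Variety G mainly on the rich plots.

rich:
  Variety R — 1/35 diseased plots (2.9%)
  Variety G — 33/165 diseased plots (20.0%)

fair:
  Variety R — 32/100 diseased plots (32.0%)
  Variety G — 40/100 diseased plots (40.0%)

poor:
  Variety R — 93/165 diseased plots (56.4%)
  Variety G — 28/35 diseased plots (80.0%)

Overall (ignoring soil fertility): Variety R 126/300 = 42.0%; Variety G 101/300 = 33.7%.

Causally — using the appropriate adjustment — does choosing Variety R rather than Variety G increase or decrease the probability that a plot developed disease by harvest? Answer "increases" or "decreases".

decreases

Soil fertility differs across varietys for reasons unrelated to any effect of the variety itself, and it separately predicts the outcome — a classic confounder. We must compare within soil fertility levels.
Within each level — rich: 2.9% vs 20.0%; fair: 32.0% vs 40.0%; poor: 56.4% vs 80.0% — Variety R is lower every time.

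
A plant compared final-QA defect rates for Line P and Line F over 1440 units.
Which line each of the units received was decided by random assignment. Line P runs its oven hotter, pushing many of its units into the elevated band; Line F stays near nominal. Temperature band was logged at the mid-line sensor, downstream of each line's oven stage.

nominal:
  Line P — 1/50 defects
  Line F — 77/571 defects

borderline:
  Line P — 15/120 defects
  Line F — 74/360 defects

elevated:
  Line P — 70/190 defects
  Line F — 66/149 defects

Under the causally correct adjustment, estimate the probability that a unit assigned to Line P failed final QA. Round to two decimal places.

In-process temperature band is downstream of the line. One should not condition on a consequence of treatment, so the overall rates are the right comparison.
So P(outcome | do(Line P)) is just the pooled rate for Line P: 86/360 = 0.239.

0.24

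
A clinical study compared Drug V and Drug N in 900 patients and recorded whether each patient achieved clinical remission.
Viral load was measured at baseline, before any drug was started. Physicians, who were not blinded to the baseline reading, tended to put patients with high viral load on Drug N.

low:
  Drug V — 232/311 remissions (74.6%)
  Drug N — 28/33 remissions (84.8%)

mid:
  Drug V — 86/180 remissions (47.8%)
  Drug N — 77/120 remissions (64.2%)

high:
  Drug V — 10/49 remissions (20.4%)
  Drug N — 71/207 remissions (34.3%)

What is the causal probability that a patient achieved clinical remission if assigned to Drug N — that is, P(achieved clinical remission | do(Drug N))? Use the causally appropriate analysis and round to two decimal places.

0.64

The viral load-specific comparison favours Drug N throughout, but the pooled figures favour Drug V. The question is whether to condition on viral load.
Viral load satisfies the back-door criterion: it is not a descendant of the drug, and it blocks the spurious path from drug to outcome. Adjusting for it (i.e., using the within-viral load rates) gives the causal effect.
Standardising Drug N to the population viral load mix: 0.382·28/33 + 0.333·77/120 + 0.284·71/207 = 0.636.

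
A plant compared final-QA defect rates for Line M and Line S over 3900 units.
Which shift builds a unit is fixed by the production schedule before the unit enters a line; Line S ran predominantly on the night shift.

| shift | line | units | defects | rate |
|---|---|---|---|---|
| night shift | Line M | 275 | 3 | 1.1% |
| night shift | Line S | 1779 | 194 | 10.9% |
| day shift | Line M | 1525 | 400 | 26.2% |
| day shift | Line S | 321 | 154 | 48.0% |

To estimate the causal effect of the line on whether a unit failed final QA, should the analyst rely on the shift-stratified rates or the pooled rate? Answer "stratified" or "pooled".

Shift satisfies the back-door criterion: it is not a descendant of the line, and it blocks the spurious path from line to outcome. Adjusting for it (i.e., using the within-shift rates) gives the causal effect.
Within each level — night shift: 1.1% vs 10.9%; day shift: 26.2% vs 48.0% — Line M is lower every time.

stratified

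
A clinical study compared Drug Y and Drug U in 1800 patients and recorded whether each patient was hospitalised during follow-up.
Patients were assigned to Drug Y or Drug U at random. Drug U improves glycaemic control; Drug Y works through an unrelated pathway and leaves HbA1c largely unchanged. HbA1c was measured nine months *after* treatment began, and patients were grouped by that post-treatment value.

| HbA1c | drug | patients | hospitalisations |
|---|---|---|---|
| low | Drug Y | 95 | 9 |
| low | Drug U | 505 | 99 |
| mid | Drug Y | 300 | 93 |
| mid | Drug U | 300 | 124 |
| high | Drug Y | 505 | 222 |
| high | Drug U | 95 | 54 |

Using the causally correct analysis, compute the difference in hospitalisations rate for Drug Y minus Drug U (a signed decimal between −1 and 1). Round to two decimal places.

+0.05

HbA1c here is a post-treatment variable shaped by the drug; conditioning on it would introduce bias rather than remove it. The overall comparison is the causal one.
The causal difference is the pooled difference: 0.360 − 0.308 = +0.052.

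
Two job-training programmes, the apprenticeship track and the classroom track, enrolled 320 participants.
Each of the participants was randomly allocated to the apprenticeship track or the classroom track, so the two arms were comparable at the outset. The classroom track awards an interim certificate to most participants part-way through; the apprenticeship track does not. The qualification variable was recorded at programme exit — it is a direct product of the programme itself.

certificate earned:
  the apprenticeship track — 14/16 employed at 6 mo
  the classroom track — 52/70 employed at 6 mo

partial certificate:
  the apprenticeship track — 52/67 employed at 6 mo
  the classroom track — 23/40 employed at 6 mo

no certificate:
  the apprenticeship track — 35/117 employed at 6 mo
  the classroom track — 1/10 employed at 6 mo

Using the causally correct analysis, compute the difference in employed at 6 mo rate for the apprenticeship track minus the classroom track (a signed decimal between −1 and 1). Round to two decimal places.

The stratified and pooled comparisons disagree (the apprenticeship track wins within each qualification attained during the programme; the classroom track wins overall), so the answer turns on the causal role of qualification attained during the programme.
Stratifying would compare programmes among participants the programmes themselves sorted into qualification attained during the programme groups — a form of selection on an intermediate. The unconditioned pooled rates give the total causal effect.
The causal difference is the pooled difference: 0.505 − 0.633 = -0.128.

-0.13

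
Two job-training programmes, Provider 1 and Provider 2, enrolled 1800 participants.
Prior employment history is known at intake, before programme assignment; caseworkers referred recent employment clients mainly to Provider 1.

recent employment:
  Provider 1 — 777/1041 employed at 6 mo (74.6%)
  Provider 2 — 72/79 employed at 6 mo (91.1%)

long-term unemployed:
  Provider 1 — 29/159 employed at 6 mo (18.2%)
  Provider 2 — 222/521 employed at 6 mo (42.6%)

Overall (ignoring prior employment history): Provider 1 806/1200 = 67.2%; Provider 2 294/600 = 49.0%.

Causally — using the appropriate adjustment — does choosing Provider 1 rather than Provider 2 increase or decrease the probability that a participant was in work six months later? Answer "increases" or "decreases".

decreases

Provider 2 is higher inside every prior employment history stratum but Provider 1 is higher in aggregate. Whether to stratify depends on how prior employment history relates to the programme.
Prior employment history is set before the programme has any effect — it is not caused by the programme — and it independently drives the outcome. That makes it a confounder, so the causal comparison is within prior employment history levels.
Within each level — recent employment: 74.6% vs 91.1%; long-term unemployed: 18.2% vs 42.6% — Provider 2 is higher every time.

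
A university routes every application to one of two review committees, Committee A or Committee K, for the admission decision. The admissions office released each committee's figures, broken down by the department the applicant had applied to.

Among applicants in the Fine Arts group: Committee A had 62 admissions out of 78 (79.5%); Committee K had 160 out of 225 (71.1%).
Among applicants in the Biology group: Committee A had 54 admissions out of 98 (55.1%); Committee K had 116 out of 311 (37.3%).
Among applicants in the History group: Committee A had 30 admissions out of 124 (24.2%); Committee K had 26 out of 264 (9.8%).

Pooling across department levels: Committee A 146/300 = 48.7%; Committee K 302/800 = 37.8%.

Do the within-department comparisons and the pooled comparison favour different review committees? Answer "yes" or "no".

Within each department level (Fine Arts 79.5% vs 71.1%; Biology 55.1% vs 37.3%; History 24.2% vs 9.8%), Committee A has the higher rate every time. Pooled: 48.7% vs 37.8% — Committee A has the higher rate overall. They agree.

no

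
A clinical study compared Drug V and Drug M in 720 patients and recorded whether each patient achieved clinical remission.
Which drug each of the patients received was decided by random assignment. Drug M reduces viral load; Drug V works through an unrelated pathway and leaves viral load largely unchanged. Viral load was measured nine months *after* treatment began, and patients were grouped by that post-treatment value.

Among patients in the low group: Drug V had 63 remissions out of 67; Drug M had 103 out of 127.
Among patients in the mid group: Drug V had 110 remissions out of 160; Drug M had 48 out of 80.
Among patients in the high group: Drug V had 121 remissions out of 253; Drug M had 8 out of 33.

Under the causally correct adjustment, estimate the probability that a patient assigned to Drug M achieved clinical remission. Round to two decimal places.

Drug V is higher inside every viral load stratum but Drug M is higher in aggregate. Whether to stratify depends on how viral load relates to the drug.
Viral load lies on the pathway drug → viral load → outcome, so adjusting for it blocks the indirect effect. For the total causal effect of drug, use the unadjusted pooled rates.
So P(outcome | do(Drug M)) is just the pooled rate for Drug M: 159/240 = 0.662.

0.66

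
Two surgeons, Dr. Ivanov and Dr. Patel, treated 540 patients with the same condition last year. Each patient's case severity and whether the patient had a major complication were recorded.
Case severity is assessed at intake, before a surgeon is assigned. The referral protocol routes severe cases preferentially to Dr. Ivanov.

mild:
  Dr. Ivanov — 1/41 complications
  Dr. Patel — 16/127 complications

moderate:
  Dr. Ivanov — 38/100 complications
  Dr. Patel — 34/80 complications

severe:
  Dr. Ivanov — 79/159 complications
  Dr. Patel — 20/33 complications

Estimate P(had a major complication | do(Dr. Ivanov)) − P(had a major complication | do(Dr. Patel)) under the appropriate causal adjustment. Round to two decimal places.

-0.09

Case severity satisfies the back-door criterion: it is not a descendant of the surgeon, and it blocks the spurious path from surgeon to outcome. Adjusting for it (i.e., using the within-case severity rates) gives the causal effect.
Adjusting over the population distribution of case severity: 0.311·(0.024−0.126) + 0.333·(0.380−0.425) + 0.356·(0.497−0.606) = -0.085.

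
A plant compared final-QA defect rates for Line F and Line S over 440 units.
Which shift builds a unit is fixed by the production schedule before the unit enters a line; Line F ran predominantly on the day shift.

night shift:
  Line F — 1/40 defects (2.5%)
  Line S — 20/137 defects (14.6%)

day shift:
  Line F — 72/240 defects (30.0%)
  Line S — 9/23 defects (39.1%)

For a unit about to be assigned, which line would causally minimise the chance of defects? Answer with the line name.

The stratified and pooled comparisons disagree (Line F wins within each shift; Line S wins overall), so the answer turns on the causal role of shift.
Here shift is a common cause — it drives both which line a case falls under and the outcome. The crude comparison mixes populations; the stratum-specific rates are the causally relevant ones.
Within each level — night shift: 2.5% vs 14.6%; day shift: 30.0% vs 39.1% — Line F is lower every time.

Line F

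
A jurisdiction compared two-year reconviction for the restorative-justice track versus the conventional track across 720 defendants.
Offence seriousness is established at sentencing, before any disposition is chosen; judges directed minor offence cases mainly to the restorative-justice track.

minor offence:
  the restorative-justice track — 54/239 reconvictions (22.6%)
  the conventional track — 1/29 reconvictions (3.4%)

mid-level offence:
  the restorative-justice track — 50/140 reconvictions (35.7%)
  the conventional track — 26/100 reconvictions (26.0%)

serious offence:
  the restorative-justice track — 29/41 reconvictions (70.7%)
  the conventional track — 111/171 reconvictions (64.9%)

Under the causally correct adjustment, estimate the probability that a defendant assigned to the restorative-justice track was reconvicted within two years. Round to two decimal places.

Nothing the disposition does changes offence seriousness; the imbalance is an allocation artefact. With offence seriousness also predicting the outcome, the pooled figure is confounded, and the within-stratum comparison is the causal one.
Standardising the restorative-justice track to the population offence seriousness mix: 0.372·54/239 + 0.333·50/140 + 0.294·29/41 = 0.411.

0.41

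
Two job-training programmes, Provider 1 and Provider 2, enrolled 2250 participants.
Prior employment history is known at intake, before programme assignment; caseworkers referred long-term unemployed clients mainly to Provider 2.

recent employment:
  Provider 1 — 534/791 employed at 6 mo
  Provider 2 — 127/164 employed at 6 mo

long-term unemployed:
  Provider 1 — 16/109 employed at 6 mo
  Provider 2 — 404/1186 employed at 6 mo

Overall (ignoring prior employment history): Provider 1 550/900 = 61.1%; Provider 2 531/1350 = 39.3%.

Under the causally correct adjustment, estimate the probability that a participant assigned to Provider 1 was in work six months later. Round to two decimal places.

0.37

Within every prior employment history level Provider 2 has the higher rate, yet pooled Provider 1 does — Simpson's reversal.
Since prior employment history is a pre-existing factor (not a product of the programme) and it affects the outcome on its own, it is a confounder. The stratified rates, not the pooled rate, identify the causal effect.
Standardising Provider 1 to the population prior employment history mix: 0.424·534/791 + 0.576·16/109 = 0.371.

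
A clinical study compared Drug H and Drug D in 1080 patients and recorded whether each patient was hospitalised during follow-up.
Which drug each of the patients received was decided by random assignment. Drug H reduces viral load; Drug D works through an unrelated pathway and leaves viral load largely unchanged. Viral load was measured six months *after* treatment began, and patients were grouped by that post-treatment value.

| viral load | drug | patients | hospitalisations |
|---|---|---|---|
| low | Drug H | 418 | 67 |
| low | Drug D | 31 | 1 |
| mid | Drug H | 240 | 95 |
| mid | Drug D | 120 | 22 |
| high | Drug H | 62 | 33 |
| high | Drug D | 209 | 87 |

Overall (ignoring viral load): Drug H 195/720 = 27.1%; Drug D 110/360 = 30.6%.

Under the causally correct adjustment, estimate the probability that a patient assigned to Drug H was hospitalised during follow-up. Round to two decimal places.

The distribution of viral load is itself part of what the drug does — it is an intermediate outcome. Holding it fixed would remove that part of the effect; the total effect is the pooled difference.
So P(outcome | do(Drug H)) is just the pooled rate for Drug H: 195/720 = 0.271.

0.27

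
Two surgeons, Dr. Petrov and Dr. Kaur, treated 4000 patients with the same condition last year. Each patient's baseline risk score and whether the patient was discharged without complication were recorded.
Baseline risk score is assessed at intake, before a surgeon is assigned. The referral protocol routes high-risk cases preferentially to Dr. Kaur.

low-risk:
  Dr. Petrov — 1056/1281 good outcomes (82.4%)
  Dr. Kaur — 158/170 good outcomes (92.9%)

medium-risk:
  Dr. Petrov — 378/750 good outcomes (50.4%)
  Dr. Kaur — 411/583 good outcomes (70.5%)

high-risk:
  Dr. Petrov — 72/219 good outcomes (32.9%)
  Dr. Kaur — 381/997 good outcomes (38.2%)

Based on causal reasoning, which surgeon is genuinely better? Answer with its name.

Dr. Kaur

Since baseline risk score is a pre-existing factor (not a product of the surgeon) and it affects the outcome on its own, it is a confounder. The stratified rates, not the pooled rate, identify the causal effect.
Within each level — low-risk: 82.4% vs 92.9%; medium-risk: 50.4% vs 70.5%; high-risk: 32.9% vs 38.2% — Dr. Kaur is higher every time.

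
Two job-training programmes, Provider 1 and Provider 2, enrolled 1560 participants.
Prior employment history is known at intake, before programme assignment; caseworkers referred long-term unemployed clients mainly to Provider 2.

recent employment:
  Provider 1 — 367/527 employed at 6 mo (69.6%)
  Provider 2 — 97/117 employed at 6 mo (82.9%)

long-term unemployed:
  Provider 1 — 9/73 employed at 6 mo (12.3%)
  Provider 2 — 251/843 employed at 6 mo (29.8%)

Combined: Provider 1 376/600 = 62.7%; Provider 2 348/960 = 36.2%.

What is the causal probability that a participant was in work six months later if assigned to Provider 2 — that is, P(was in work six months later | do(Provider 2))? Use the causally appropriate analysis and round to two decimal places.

The prior employment history-specific comparison favours Provider 2 throughout, but the pooled figures favour Provider 1. The question is whether to condition on prior employment history.
Prior employment history differs across programmes for reasons unrelated to any effect of the programme itself, and it separately predicts the outcome — a classic confounder. We must compare within prior employment history levels.
Standardising Provider 2 to the population prior employment history mix: 0.413·97/117 + 0.587·251/843 = 0.517.

0.52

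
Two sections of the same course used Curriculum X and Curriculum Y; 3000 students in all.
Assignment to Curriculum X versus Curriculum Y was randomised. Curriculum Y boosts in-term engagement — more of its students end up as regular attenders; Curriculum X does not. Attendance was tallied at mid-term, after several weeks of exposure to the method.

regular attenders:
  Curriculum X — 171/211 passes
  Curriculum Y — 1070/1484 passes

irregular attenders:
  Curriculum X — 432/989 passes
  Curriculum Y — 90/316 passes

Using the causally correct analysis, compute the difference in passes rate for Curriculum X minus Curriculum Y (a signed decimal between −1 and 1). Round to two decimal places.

Within every mid-term attendance level Curriculum X has the higher rate, yet pooled Curriculum Y does — Simpson's reversal.
The distribution of mid-term attendance is itself part of what the teaching method does — it is an intermediate outcome. Holding it fixed would remove that part of the effect; the total effect is the pooled difference.
The causal difference is the pooled difference: 0.502 − 0.644 = -0.142.

-0.14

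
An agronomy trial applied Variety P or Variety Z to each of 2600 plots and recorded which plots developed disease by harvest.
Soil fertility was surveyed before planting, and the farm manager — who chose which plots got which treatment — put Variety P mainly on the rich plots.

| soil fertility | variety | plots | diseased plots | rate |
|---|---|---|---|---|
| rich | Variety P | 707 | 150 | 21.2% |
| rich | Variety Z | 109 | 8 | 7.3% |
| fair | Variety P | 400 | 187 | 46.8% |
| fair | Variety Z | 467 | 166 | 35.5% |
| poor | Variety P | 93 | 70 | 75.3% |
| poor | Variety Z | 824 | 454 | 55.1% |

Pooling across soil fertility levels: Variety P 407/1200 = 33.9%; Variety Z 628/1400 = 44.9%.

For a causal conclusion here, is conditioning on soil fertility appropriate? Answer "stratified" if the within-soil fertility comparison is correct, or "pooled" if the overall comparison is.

Within every soil fertility level Variety Z has the lower rate, yet pooled Variety P does — Simpson's reversal.
Soil fertility differs across varietys for reasons unrelated to any effect of the variety itself, and it separately predicts the outcome — a classic confounder. We must compare within soil fertility levels.
Within each level — rich: 21.2% vs 7.3%; fair: 46.8% vs 35.5%; poor: 75.3% vs 55.1% — Variety Z is lower every time.

stratified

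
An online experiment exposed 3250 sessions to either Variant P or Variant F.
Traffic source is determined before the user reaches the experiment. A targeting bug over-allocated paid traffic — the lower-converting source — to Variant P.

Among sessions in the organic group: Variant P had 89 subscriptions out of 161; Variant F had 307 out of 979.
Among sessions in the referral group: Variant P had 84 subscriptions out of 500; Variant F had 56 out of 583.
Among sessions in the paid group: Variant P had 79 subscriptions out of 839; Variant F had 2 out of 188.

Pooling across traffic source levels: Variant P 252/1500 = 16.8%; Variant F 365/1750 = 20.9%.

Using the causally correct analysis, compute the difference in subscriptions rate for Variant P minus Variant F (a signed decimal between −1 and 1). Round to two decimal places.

Within every traffic source level Variant P has the higher rate, yet pooled Variant F does — Simpson's reversal.
Traffic source differs across variants for reasons unrelated to any effect of the variant itself, and it separately predicts the outcome — a classic confounder. We must compare within traffic source levels.
Adjusting over the population distribution of traffic source: 0.351·(0.553−0.314) + 0.333·(0.168−0.096) + 0.316·(0.094−0.011) = +0.134.

+0.13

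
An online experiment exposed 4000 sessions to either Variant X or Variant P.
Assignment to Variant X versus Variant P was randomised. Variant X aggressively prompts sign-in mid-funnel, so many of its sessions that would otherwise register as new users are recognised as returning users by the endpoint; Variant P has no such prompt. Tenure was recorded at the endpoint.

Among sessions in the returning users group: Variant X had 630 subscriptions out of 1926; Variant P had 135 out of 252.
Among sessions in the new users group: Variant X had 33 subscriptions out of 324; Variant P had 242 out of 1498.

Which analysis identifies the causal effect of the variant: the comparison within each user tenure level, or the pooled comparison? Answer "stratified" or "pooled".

pooled

User tenure lies on the pathway variant → user tenure → outcome, so adjusting for it blocks the indirect effect. For the total causal effect of variant, use the unadjusted pooled rates.
Pooled: Variant X 29.5% vs Variant P 21.5%; Variant X is higher overall.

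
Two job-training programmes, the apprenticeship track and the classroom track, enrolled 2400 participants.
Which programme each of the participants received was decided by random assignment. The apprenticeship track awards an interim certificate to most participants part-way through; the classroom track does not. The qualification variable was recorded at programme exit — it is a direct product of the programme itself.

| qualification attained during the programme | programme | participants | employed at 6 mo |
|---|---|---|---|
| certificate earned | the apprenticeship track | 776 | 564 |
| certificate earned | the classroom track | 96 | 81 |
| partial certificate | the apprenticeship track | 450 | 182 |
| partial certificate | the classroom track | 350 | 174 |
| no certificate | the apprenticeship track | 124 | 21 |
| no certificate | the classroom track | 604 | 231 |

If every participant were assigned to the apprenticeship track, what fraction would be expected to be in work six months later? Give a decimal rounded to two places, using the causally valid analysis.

0.57

The distribution of qualification attained during the programme is itself part of what the programme does — it is an intermediate outcome. Holding it fixed would remove that part of the effect; the total effect is the pooled difference.
So P(outcome | do(the apprenticeship track)) is just the pooled rate for the apprenticeship track: 767/1350 = 0.568.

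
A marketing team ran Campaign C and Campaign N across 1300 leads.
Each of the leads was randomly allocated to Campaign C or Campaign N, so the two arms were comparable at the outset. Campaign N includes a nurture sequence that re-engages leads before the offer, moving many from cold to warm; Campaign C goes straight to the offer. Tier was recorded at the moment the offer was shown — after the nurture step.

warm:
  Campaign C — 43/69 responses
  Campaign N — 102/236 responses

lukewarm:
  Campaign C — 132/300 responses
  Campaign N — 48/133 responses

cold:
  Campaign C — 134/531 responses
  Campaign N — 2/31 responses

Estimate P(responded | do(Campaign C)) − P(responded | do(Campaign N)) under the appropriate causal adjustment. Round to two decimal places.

-0.04

Engagement tier here is a post-treatment variable shaped by the campaign; conditioning on it would introduce bias rather than remove it. The overall comparison is the causal one.
The causal difference is the pooled difference: 0.343 − 0.380 = -0.037.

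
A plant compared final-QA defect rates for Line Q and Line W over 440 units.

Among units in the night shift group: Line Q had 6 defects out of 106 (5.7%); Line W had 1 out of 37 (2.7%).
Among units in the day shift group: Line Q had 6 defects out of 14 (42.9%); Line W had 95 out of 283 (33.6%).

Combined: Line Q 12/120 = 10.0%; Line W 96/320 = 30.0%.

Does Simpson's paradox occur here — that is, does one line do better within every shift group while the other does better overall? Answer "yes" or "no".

yes

Within each shift level (night shift 5.7% vs 2.7%; day shift 42.9% vs 33.6%), Line W has the lower rate every time. Pooled: 10.0% vs 30.0% — Line Q has the lower rate overall. The two comparisons disagree.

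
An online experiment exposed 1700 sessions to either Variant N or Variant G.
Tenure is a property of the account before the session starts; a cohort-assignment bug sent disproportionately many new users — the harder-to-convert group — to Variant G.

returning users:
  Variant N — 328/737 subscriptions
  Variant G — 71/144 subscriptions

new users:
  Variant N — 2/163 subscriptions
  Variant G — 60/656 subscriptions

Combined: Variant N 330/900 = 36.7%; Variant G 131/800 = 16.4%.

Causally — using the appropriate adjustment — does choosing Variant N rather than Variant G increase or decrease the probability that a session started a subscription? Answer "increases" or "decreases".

Within every user tenure level Variant G has the higher rate, yet pooled Variant N does — Simpson's reversal.
Since user tenure is a pre-existing factor (not a product of the variant) and it affects the outcome on its own, it is a confounder. The stratified rates, not the pooled rate, identify the causal effect.
Within each level — returning users: 44.5% vs 49.3%; new users: 1.2% vs 9.1% — Variant G is higher every time.

decreases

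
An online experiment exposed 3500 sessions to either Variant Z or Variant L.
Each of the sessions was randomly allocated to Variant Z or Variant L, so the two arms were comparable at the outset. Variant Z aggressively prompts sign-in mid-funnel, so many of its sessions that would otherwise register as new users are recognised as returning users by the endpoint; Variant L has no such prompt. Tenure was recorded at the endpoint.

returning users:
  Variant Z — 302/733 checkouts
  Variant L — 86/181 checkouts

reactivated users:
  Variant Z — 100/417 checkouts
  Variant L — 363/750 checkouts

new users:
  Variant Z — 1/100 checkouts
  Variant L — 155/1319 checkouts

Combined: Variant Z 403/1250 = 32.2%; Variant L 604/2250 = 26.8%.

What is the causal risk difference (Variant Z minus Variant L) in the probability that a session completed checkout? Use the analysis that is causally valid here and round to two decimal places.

+0.05

The distribution of user tenure is itself part of what the variant does — it is an intermediate outcome. Holding it fixed would remove that part of the effect; the total effect is the pooled difference.
The causal difference is the pooled difference: 0.322 − 0.268 = +0.054.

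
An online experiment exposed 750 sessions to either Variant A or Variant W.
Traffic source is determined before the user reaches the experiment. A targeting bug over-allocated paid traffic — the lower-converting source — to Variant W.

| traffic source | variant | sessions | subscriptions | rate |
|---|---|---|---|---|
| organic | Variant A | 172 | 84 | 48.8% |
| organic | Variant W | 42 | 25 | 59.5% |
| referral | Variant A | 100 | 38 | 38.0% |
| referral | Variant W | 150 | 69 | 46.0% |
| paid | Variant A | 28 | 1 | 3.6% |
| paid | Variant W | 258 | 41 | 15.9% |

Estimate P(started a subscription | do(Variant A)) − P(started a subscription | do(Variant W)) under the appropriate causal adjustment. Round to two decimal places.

-0.10

Within every traffic source level Variant W has the higher rate, yet pooled Variant A does — Simpson's reversal.
Since traffic source is a pre-existing factor (not a product of the variant) and it affects the outcome on its own, it is a confounder. The stratified rates, not the pooled rate, identify the causal effect.
Adjusting over the population distribution of traffic source: 0.285·(0.488−0.595) + 0.333·(0.380−0.460) + 0.381·(0.036−0.159) = -0.104.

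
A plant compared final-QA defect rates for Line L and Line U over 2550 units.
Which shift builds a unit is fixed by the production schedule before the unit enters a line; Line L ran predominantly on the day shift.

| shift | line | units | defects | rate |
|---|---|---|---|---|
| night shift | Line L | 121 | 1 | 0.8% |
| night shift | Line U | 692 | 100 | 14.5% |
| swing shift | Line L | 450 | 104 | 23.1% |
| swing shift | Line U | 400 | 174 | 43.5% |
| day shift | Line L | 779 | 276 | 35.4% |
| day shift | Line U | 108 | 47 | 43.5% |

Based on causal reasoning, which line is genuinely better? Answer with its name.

Line L

Shift differs across lines for reasons unrelated to any effect of the line itself, and it separately predicts the outcome — a classic confounder. We must compare within shift levels.
Within each level — night shift: 0.8% vs 14.5%; swing shift: 23.1% vs 43.5%; day shift: 35.4% vs 43.5% — Line L is lower every time.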